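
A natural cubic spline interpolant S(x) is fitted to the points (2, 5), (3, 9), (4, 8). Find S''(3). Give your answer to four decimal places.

-7.5000

Put σ_i = S'' at the i-th knot. Here h = (1, 1) and Δ = (4, -1), so the interior equations h_(i-1)·σ_(i-1) + 2(h_(i-1)+h_i)·σ_i + h_i·σ_(i+1) = 6(Δ_i − Δ_(i-1)) read
  1·σ_0 + 4·σ_1 + 1·σ_2 = 6(Δ_1 - Δ_0) = -30
Natural end conditions: σ_0 = σ_2 = 0.
Solving the tridiagonal system: σ_0 = 0, σ_1 = -15/2, σ_2 = 0.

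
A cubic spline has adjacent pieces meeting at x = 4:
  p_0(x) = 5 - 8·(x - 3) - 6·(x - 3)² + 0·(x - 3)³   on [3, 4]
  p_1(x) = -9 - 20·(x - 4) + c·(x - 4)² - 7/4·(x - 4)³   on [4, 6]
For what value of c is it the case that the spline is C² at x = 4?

-6

p_0''(x) = -12 + 0·(x - 3), so p_0''(4) = -12. On the right, p_1''(4) = 2c, so c = -6.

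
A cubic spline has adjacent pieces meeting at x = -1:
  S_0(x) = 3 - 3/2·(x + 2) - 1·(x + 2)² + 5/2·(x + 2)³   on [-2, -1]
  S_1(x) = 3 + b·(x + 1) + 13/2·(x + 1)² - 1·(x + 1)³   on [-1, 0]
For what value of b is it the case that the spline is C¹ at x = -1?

S_0'(x) = -3/2 - 2·(x + 2) + 15/2·(x + 2)², so S_0'(-1) = 4. On the right, S_1'(-1) = b, so b = 4.

4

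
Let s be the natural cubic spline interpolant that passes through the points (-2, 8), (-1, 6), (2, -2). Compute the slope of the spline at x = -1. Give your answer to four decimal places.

Put M_i = s'' at the i-th knot. Here h = (1, 3) and Δ = (-2, -8/3), so the interior equations h_(i-1)·M_(i-1) + 2(h_(i-1)+h_i)·M_i + h_i·M_(i+1) = 6(Δ_i − Δ_(i-1)) read
  1·M_0 + 8·M_1 + 3·M_2 = 6(Δ_1 - Δ_0) = -4
Natural end conditions: M_0 = M_2 = 0.
Solving: M_0 = 0, M_1 = -1/2, M_2 = 0.
On [-1, 2], s'(x) = b_1 + 2c_1·(x + 1) + 3d_1·(x + 1)² with b_1 = Δ_1 - h_1(2M_1 + M_2)/6 = -13/6, c_1 = M_1/2 = -1/4, d_1 = (M_2 - M_1)/(6h_1) = 1/36. So s'(-1) = -13/6.

-2.1667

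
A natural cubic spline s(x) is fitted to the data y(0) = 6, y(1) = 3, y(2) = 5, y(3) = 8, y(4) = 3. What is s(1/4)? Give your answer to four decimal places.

4.9863

Put m_i = s'' at the i-th knot. Here h = (1, 1, 1, 1) and Δ = (-3, 2, 3, -5), so the interior equations h_(i-1)·m_(i-1) + 2(h_(i-1)+h_i)·m_i + h_i·m_(i+1) = 6(Δ_i − Δ_(i-1)) read
  1·m_0 + 4·m_1 + 1·m_2 = 6(Δ_1 - Δ_0) = 30
  1·m_1 + 4·m_2 + 1·m_3 = 6(Δ_2 - Δ_1) = 6
  1·m_2 + 4·m_3 + 1·m_4 = 6(Δ_3 - Δ_2) = -48
Natural end conditions: m_0 = m_4 = 0.
Solving: m_0 = 0, m_1 = 27/4, m_2 = 3, m_3 = -51/4, m_4 = 0.
On [0, 1], s(x) = 6 - 33/8·x + 0·x² + 9/8·x³.
With x = 1/4: s(1/4) = 2553/512.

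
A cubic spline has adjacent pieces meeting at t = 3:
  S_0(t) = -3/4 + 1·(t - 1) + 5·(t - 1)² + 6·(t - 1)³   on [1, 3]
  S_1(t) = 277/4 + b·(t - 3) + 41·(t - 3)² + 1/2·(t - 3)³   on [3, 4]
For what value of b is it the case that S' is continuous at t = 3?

S_0'(t) = 1 + 10·(t - 1) + 18·(t - 1)², so S_0'(3) = 93. On the right, S_1'(3) = b, so b = 93.

93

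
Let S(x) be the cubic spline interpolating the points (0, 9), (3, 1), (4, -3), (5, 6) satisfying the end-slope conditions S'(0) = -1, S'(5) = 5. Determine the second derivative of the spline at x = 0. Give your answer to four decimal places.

Write σ_i for S''(x_i). With h_i = 3, 1, 1 and divided differences Δ_i = -8/3, -4, 9, the continuity of S' gives the tridiagonal system
  3·σ_0 + 8·σ_1 + 1·σ_2 = 6(Δ_1 - Δ_0) = -8
  1·σ_1 + 4·σ_2 + 1·σ_3 = 6(Δ_2 - Δ_1) = 78
Clamped end conditions give two more equations: 2h_0·σ_0 + h_0·σ_1 = 6(Δ_0 - S'(0)) = -10 and h_2·σ_2 + 2h_2·σ_3 = 6(S'(5) - Δ_2) = -24.
Solving the tridiagonal system: σ_0 = 56/87, σ_1 = -134/29, σ_2 = 784/29, σ_3 = -740/29.

0.6437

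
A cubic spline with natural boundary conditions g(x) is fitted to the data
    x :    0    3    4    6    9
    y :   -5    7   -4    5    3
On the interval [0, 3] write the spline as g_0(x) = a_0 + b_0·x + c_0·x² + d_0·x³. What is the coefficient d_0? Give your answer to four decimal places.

-0.7651

With m_i denoting the second derivative at x_i, h_i = 3, 1, 2, 3, and Δ_i = (y_(i+1) − y_i)/h_i = 4, -11, 9/2, -2/3:
  3·m_0 + 8·m_1 + 1·m_2 = 6(Δ_1 - Δ_0) = -90
  1·m_1 + 6·m_2 + 2·m_3 = 6(Δ_2 - Δ_1) = 93
  2·m_2 + 10·m_3 + 3·m_4 = 6(Δ_3 - Δ_2) = -31
Natural end conditions: m_0 = m_4 = 0.
Forward elimination and back-substitution give m_0 = 0, m_1 = -3016/219, m_2 = 4418/219, m_3 = -3125/438, m_4 = 0.
On [0, 3], with g_0(x) = a_0 + b_0·x + c_0·x² + d_0·x³: c_0 = m_0/2 = 0, d_0 = (m_1 - m_0)/(6h_0) = -1508/1971, b_0 = Δ_0 - h_0(2m_0 + m_1)/6 = 2384/219.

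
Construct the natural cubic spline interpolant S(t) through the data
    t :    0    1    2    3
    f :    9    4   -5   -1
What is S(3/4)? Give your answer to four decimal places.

5.8844

Let M_i = S''(x_i). Step sizes h_i = 1, 1, 1; slopes of the chords Δ_i = (y_(i+1) - y_i)/h_i = -5, -9, 4.
  1·M_0 + 4·M_1 + 1·M_2 = 6(Δ_1 - Δ_0) = -24
  1·M_1 + 4·M_2 + 1·M_3 = 6(Δ_2 - Δ_1) = 78
Natural end conditions: M_0 = M_3 = 0.
Forward elimination and back-substitution give M_0 = 0, M_1 = -58/5, M_2 = 112/5, M_3 = 0.
On [0, 1], S(t) = 9 - 46/15·t + 0·t² - 29/15·t³.
With t = 3/4: S(3/4) = 1883/320.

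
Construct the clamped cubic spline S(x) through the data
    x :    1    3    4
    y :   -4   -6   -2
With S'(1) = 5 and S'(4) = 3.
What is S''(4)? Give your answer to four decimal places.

-8.6667

Write m_i for S''(x_i). With h_i = 2, 1 and divided differences Δ_i = -1, 4, the continuity of S' gives the tridiagonal system
  2·m_0 + 6·m_1 + 1·m_2 = 6(Δ_1 - Δ_0) = 30
Clamped end conditions give two more equations: 2h_0·m_0 + h_0·m_1 = 6(Δ_0 - S'(1)) = -36 and h_1·m_1 + 2h_1·m_2 = 6(S'(4) - Δ_1) = -6.
Solving the tridiagonal system: m_0 = -44/3, m_1 = 34/3, m_2 = -26/3.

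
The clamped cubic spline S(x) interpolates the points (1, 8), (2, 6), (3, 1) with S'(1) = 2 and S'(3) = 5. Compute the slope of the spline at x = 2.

-7

With m_i denoting the second derivative at x_i, h_i = 1, 1, and Δ_i = (y_(i+1) − y_i)/h_i = -2, -5:
  1·m_0 + 4·m_1 + 1·m_2 = 6(Δ_1 - Δ_0) = -18
Clamped end conditions give two more equations: 2h_0·m_0 + h_0·m_1 = 6(Δ_0 - S'(1)) = -24 and h_1·m_1 + 2h_1·m_2 = 6(S'(3) - Δ_1) = 60.
Solving the tridiagonal system: m_0 = -6, m_1 = -12, m_2 = 36.
On [2, 3], S'(x) = b_1 + 2c_1·(x - 2) + 3d_1·(x - 2)² with b_1 = Δ_1 - h_1(2m_1 + m_2)/6 = -7, c_1 = m_1/2 = -6, d_1 = (m_2 - m_1)/(6h_1) = 8. So S'(2) = -7.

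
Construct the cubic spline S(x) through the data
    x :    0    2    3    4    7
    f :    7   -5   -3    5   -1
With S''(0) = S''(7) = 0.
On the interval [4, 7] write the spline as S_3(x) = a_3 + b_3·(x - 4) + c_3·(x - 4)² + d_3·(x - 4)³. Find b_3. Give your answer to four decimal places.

6.6966

Write m_i for S''(x_i). With h_i = 2, 1, 1, 3 and divided differences Δ_i = -6, 2, 8, -2, the continuity of S' gives the tridiagonal system
  2·m_0 + 6·m_1 + 1·m_2 = 6(Δ_1 - Δ_0) = 48
  1·m_1 + 4·m_2 + 1·m_3 = 6(Δ_2 - Δ_1) = 36
  1·m_2 + 8·m_3 + 3·m_4 = 6(Δ_3 - Δ_2) = -60
Natural end conditions: m_0 = m_4 = 0.
Solving the tridiagonal system: m_0 = 0, m_1 = 570/89, m_2 = 852/89, m_3 = -774/89, m_4 = 0.
On [4, 7], with S_3(x) = a_3 + b_3·(x - 4) + c_3·(x - 4)² + d_3·(x - 4)³: c_3 = m_3/2 = -387/89, d_3 = (m_4 - m_3)/(6h_3) = 43/89, b_3 = Δ_3 - h_3(2m_3 + m_4)/6 = 596/89.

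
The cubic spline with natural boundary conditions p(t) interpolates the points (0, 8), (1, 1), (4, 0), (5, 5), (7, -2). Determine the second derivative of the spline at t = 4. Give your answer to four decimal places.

Let σ_i = p''(x_i). Step sizes h_i = 1, 3, 1, 2; slopes of the chords Δ_i = (y_(i+1) - y_i)/h_i = -7, -1/3, 5, -7/2.
  1·σ_0 + 8·σ_1 + 3·σ_2 = 6(Δ_1 - Δ_0) = 40
  3·σ_1 + 8·σ_2 + 1·σ_3 = 6(Δ_2 - Δ_1) = 32
  1·σ_2 + 6·σ_3 + 2·σ_4 = 6(Δ_3 - Δ_2) = -51
Natural end conditions: σ_0 = σ_4 = 0.
Solving: σ_0 = 0, σ_1 = 1151/322, σ_2 = 612/161, σ_3 = -2941/322, σ_4 = 0.

3.8012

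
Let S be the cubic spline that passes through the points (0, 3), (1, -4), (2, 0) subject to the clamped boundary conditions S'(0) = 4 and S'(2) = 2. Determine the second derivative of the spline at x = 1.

Write M_i for S''(x_i). With h_i = 1, 1 and divided differences Δ_i = -7, 4, the continuity of S' gives the tridiagonal system
  1·M_0 + 4·M_1 + 1·M_2 = 6(Δ_1 - Δ_0) = 66
Clamped end conditions give two more equations: 2h_0·M_0 + h_0·M_1 = 6(Δ_0 - S'(0)) = -66 and h_1·M_1 + 2h_1·M_2 = 6(S'(2) - Δ_1) = -12.
Solving the tridiagonal system: M_0 = -101/2, M_1 = 35, M_2 = -47/2.

35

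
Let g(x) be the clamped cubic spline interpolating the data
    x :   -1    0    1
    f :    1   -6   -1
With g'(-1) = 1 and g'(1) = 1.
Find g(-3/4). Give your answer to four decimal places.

Put m_i = g'' at the i-th knot. Here h = (1, 1) and Δ = (-7, 5), so the interior equations h_(i-1)·m_(i-1) + 2(h_(i-1)+h_i)·m_i + h_i·m_(i+1) = 6(Δ_i − Δ_(i-1)) read
  1·m_0 + 4·m_1 + 1·m_2 = 6(Δ_1 - Δ_0) = 72
Clamped end conditions give two more equations: 2h_0·m_0 + h_0·m_1 = 6(Δ_0 - g'(-1)) = -48 and h_1·m_1 + 2h_1·m_2 = 6(g'(1) - Δ_1) = -24.
Hence m_0 = -42, m_1 = 36, m_2 = -30.
On [-1, 0], g(x) = 1 + 1·(x + 1) - 21·(x + 1)² + 13·(x + 1)³.
With (x + 1) = 1/4: g(-3/4) = 9/64.

0.1406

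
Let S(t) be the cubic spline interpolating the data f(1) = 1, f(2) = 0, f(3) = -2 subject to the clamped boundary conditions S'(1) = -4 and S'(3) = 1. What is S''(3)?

13

Write M_i for S''(x_i). With h_i = 1, 1 and divided differences Δ_i = -1, -2, the continuity of S' gives the tridiagonal system
  1·M_0 + 4·M_1 + 1·M_2 = 6(Δ_1 - Δ_0) = -6
Clamped end conditions give two more equations: 2h_0·M_0 + h_0·M_1 = 6(Δ_0 - S'(1)) = 18 and h_1·M_1 + 2h_1·M_2 = 6(S'(3) - Δ_1) = 18.
Solving the tridiagonal system: M_0 = 13, M_1 = -8, M_2 = 13.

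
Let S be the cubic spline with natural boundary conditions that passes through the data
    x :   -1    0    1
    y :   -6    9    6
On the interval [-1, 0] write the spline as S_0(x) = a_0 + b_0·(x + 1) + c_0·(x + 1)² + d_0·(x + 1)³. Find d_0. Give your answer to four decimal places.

With M_i denoting the second derivative at x_i, h_i = 1, 1, and Δ_i = (y_(i+1) − y_i)/h_i = 15, -3:
  1·M_0 + 4·M_1 + 1·M_2 = 6(Δ_1 - Δ_0) = -108
Natural end conditions: M_0 = M_2 = 0.
Hence M_0 = 0, M_1 = -27, M_2 = 0.
On [-1, 0], with S_0(x) = a_0 + b_0·(x + 1) + c_0·(x + 1)² + d_0·(x + 1)³: c_0 = M_0/2 = 0, d_0 = (M_1 - M_0)/(6h_0) = -9/2, b_0 = Δ_0 - h_0(2M_0 + M_1)/6 = 39/2.

-4.5000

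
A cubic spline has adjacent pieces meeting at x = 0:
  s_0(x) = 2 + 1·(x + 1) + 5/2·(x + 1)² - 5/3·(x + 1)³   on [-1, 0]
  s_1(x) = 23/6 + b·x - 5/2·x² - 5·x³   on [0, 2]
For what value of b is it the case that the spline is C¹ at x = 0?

s_0'(x) = 1 + 5·(x + 1) - 5·(x + 1)², so s_0'(0) = 1. On the right, s_1'(0) = b, so b = 1.

1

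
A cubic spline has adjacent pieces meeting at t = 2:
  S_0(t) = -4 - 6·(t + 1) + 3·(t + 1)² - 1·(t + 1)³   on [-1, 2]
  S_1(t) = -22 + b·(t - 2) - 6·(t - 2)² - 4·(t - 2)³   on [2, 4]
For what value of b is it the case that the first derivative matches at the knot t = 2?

-15

S_0'(t) = -6 + 6·(t + 1) - 3·(t + 1)², so S_0'(2) = -15. On the right, S_1'(2) = b, so b = -15.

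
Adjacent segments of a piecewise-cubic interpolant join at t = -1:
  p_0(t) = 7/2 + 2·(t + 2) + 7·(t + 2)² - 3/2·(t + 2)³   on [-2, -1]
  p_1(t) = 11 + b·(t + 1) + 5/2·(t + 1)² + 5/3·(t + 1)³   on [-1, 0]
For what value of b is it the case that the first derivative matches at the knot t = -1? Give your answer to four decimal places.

11.5000

p_0'(t) = 2 + 14·(t + 2) - 9/2·(t + 2)², so p_0'(-1) = 23/2. On the right, p_1'(-1) = b, so b = 23/2.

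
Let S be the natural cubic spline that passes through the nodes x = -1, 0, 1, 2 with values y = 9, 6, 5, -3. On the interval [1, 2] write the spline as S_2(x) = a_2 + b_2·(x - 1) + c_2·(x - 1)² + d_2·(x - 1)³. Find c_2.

Put σ_i = S'' at the i-th knot. Here h = (1, 1, 1) and Δ = (-3, -1, -8), so the interior equations h_(i-1)·σ_(i-1) + 2(h_(i-1)+h_i)·σ_i + h_i·σ_(i+1) = 6(Δ_i − Δ_(i-1)) read
  1·σ_0 + 4·σ_1 + 1·σ_2 = 6(Δ_1 - Δ_0) = 12
  1·σ_1 + 4·σ_2 + 1·σ_3 = 6(Δ_2 - Δ_1) = -42
Natural end conditions: σ_0 = σ_3 = 0.
Hence σ_0 = 0, σ_1 = 6, σ_2 = -12, σ_3 = 0.
On [1, 2], with S_2(x) = a_2 + b_2·(x - 1) + c_2·(x - 1)² + d_2·(x - 1)³: c_2 = σ_2/2 = -6, d_2 = (σ_3 - σ_2)/(6h_2) = 2, b_2 = Δ_2 - h_2(2σ_2 + σ_3)/6 = -4.

-6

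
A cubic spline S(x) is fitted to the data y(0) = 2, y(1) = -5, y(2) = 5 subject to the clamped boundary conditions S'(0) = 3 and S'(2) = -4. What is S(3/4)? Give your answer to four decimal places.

-4.1172

Let M_i = S''(x_i). Step sizes h_i = 1, 1; slopes of the chords Δ_i = (y_(i+1) - y_i)/h_i = -7, 10.
  1·M_0 + 4·M_1 + 1·M_2 = 6(Δ_1 - Δ_0) = 102
Clamped end conditions give two more equations: 2h_0·M_0 + h_0·M_1 = 6(Δ_0 - S'(0)) = -60 and h_1·M_1 + 2h_1·M_2 = 6(S'(2) - Δ_1) = -84.
Solving the tridiagonal system: M_0 = -59, M_1 = 58, M_2 = -71.
On [0, 1], S(x) = 2 + 3·x - 59/2·x² + 39/2·x³.
With x = 3/4: S(3/4) = -527/128.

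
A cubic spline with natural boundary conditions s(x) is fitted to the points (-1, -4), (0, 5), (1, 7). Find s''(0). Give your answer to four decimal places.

-10.5000

Write σ_i for s''(x_i). With h_i = 1, 1 and divided differences Δ_i = 9, 2, the continuity of s' gives the tridiagonal system
  1·σ_0 + 4·σ_1 + 1·σ_2 = 6(Δ_1 - Δ_0) = -42
Natural end conditions: σ_0 = σ_2 = 0.
Hence σ_0 = 0, σ_1 = -21/2, σ_2 = 0.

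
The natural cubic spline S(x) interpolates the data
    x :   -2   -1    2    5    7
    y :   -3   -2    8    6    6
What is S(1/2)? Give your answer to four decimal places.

With M_i denoting the second derivative at x_i, h_i = 1, 3, 3, 2, and Δ_i = (y_(i+1) − y_i)/h_i = 1, 10/3, -2/3, 0:
  1·M_0 + 8·M_1 + 3·M_2 = 6(Δ_1 - Δ_0) = 14
  3·M_1 + 12·M_2 + 3·M_3 = 6(Δ_2 - Δ_1) = -24
  3·M_2 + 10·M_3 + 2·M_4 = 6(Δ_3 - Δ_2) = 4
Natural end conditions: M_0 = M_4 = 0.
Solving the tridiagonal system: M_0 = 0, M_1 = 55/19, M_2 = -58/19, M_3 = 25/19, M_4 = 0.
On [-1, 2], S(x) = -2 + 112/57·(x + 1) + 55/38·(x + 1)² - 113/342·(x + 1)³.
With (x + 1) = 3/2: S(1/2) = 939/304.

3.0888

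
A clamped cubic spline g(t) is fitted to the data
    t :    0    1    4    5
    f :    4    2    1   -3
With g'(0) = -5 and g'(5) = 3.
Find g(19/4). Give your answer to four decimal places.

Write σ_i for g''(x_i). With h_i = 1, 3, 1 and divided differences Δ_i = -2, -1/3, -4, the continuity of g' gives the tridiagonal system
  1·σ_0 + 8·σ_1 + 3·σ_2 = 6(Δ_1 - Δ_0) = 10
  3·σ_1 + 8·σ_2 + 1·σ_3 = 6(Δ_2 - Δ_1) = -22
Clamped end conditions give two more equations: 2h_0·σ_0 + h_0·σ_1 = 6(Δ_0 - g'(0)) = 18 and h_2·σ_2 + 2h_2·σ_3 = 6(g'(5) - Δ_2) = 42.
Solving the tridiagonal system: σ_0 = 68/9, σ_1 = 26/9, σ_2 = -62/9, σ_3 = 220/9.
On [4, 5], g(t) = 1 - 52/9·(t - 4) - 31/9·(t - 4)² + 47/9·(t - 4)³.
With (t - 4) = 3/4: g(19/4) = -589/192.

-3.0677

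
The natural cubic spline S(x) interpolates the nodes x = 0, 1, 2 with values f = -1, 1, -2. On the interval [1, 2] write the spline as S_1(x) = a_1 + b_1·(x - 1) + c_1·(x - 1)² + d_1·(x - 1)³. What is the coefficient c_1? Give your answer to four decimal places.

-3.7500

Let m_i = S''(x_i). Step sizes h_i = 1, 1; slopes of the chords Δ_i = (y_(i+1) - y_i)/h_i = 2, -3.
  1·m_0 + 4·m_1 + 1·m_2 = 6(Δ_1 - Δ_0) = -30
Natural end conditions: m_0 = m_2 = 0.
Forward elimination and back-substitution give m_0 = 0, m_1 = -15/2, m_2 = 0.
On [1, 2], with S_1(x) = a_1 + b_1·(x - 1) + c_1·(x - 1)² + d_1·(x - 1)³: c_1 = m_1/2 = -15/4, d_1 = (m_2 - m_1)/(6h_1) = 5/4, b_1 = Δ_1 - h_1(2m_1 + m_2)/6 = -1/2.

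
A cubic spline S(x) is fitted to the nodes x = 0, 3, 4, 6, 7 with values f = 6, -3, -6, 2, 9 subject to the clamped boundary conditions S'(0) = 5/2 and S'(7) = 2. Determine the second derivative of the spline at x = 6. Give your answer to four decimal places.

Let σ_i = S''(x_i). Step sizes h_i = 3, 1, 2, 1; slopes of the chords Δ_i = (y_(i+1) - y_i)/h_i = -3, -3, 4, 7.
  3·σ_0 + 8·σ_1 + 1·σ_2 = 6(Δ_1 - Δ_0) = 0
  1·σ_1 + 6·σ_2 + 2·σ_3 = 6(Δ_2 - Δ_1) = 42
  2·σ_2 + 6·σ_3 + 1·σ_4 = 6(Δ_3 - Δ_2) = 18
Clamped end conditions give two more equations: 2h_0·σ_0 + h_0·σ_1 = 6(Δ_0 - S'(0)) = -33 and h_3·σ_3 + 2h_3·σ_4 = 6(S'(7) - Δ_3) = -30.
Solving: σ_0 = -1551/244, σ_1 = 209/122, σ_2 = 1309/244, σ_3 = 247/61, σ_4 = -2077/122.

4.0492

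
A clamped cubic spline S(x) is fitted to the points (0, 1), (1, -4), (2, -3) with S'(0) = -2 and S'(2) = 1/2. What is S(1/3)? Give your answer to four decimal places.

Write M_i for S''(x_i). With h_i = 1, 1 and divided differences Δ_i = -5, 1, the continuity of S' gives the tridiagonal system
  1·M_0 + 4·M_1 + 1·M_2 = 6(Δ_1 - Δ_0) = 36
Clamped end conditions give two more equations: 2h_0·M_0 + h_0·M_1 = 6(Δ_0 - S'(0)) = -18 and h_1·M_1 + 2h_1·M_2 = 6(S'(2) - Δ_1) = -3.
Solving: M_0 = -67/4, M_1 = 31/2, M_2 = -37/4.
On [0, 1], S(x) = 1 - 2·x - 67/8·x² + 43/8·x³.
With x = 1/3: S(1/3) = -43/108.

-0.3981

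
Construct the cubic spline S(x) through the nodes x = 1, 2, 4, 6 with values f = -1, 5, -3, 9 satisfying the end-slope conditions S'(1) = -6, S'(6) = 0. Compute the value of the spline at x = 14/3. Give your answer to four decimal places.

0.1111

Write m_i for S''(x_i). With h_i = 1, 2, 2 and divided differences Δ_i = 6, -4, 6, the continuity of S' gives the tridiagonal system
  1·m_0 + 6·m_1 + 2·m_2 = 6(Δ_1 - Δ_0) = -60
  2·m_1 + 8·m_2 + 2·m_3 = 6(Δ_2 - Δ_1) = 60
Clamped end conditions give two more equations: 2h_0·m_0 + h_0·m_1 = 6(Δ_0 - S'(1)) = 72 and h_2·m_2 + 2h_2·m_3 = 6(S'(6) - Δ_2) = -36.
Solving the tridiagonal system: m_0 = 48, m_1 = -24, m_2 = 18, m_3 = -18.
On [4, 6], S(x) = -3 + 0·(x - 4) + 9·(x - 4)² - 3·(x - 4)³.
With (x - 4) = 2/3: S(14/3) = 1/9.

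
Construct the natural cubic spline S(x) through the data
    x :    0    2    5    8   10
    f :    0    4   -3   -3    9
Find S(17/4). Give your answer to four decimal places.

-0.7530

Let M_i = S''(x_i). Step sizes h_i = 2, 3, 3, 2; slopes of the chords Δ_i = (y_(i+1) - y_i)/h_i = 2, -7/3, 0, 6.
  2·M_0 + 10·M_1 + 3·M_2 = 6(Δ_1 - Δ_0) = -26
  3·M_1 + 12·M_2 + 3·M_3 = 6(Δ_2 - Δ_1) = 14
  3·M_2 + 10·M_3 + 2·M_4 = 6(Δ_3 - Δ_2) = 36
Natural end conditions: M_0 = M_4 = 0.
Solving: M_0 = 0, M_1 = -497/170, M_2 = 55/51, M_3 = 557/170, M_4 = 0.
On [2, 5], S(x) = 4 + 13/255·(x - 2) - 497/340·(x - 2)² + 2041/9180·(x - 2)³.
With (x - 2) = 9/4: S(17/4) = -3277/4352.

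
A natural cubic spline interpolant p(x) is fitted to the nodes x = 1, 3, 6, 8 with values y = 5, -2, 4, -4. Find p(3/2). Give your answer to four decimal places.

Let m_i = p''(x_i). Step sizes h_i = 2, 3, 2; slopes of the chords Δ_i = (y_(i+1) - y_i)/h_i = -7/2, 2, -4.
  2·m_0 + 10·m_1 + 3·m_2 = 6(Δ_1 - Δ_0) = 33
  3·m_1 + 10·m_2 + 2·m_3 = 6(Δ_2 - Δ_1) = -36
Natural end conditions: m_0 = m_3 = 0.
Solving the tridiagonal system: m_0 = 0, m_1 = 438/91, m_2 = -459/91, m_3 = 0.
On [1, 3], p(x) = 5 - 929/182·(x - 1) + 0·(x - 1)² + 73/182·(x - 1)³.
With (x - 1) = 1/2: p(3/2) = 3637/1456.

2.4979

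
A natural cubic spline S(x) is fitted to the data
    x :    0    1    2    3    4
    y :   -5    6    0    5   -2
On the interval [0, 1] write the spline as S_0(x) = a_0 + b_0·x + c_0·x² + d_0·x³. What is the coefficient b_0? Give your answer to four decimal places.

Write M_i for S''(x_i). With h_i = 1, 1, 1, 1 and divided differences Δ_i = 11, -6, 5, -7, the continuity of S' gives the tridiagonal system
  1·M_0 + 4·M_1 + 1·M_2 = 6(Δ_1 - Δ_0) = -102
  1·M_1 + 4·M_2 + 1·M_3 = 6(Δ_2 - Δ_1) = 66
  1·M_2 + 4·M_3 + 1·M_4 = 6(Δ_3 - Δ_2) = -72
Natural end conditions: M_0 = M_4 = 0.
Forward elimination and back-substitution give M_0 = 0, M_1 = -933/28, M_2 = 219/7, M_3 = -723/28, M_4 = 0.
On [0, 1], with S_0(x) = a_0 + b_0·x + c_0·x² + d_0·x³: c_0 = M_0/2 = 0, d_0 = (M_1 - M_0)/(6h_0) = -311/56, b_0 = Δ_0 - h_0(2M_0 + M_1)/6 = 927/56.

16.5536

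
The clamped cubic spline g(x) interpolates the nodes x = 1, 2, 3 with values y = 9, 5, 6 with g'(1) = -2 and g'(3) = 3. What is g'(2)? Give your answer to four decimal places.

-2.5000

With M_i denoting the second derivative at x_i, h_i = 1, 1, and Δ_i = (y_(i+1) − y_i)/h_i = -4, 1:
  1·M_0 + 4·M_1 + 1·M_2 = 6(Δ_1 - Δ_0) = 30
Clamped end conditions give two more equations: 2h_0·M_0 + h_0·M_1 = 6(Δ_0 - g'(1)) = -12 and h_1·M_1 + 2h_1·M_2 = 6(g'(3) - Δ_1) = 12.
Solving: M_0 = -11, M_1 = 10, M_2 = 1.
On [2, 3], g'(x) = b_1 + 2c_1·(x - 2) + 3d_1·(x - 2)² with b_1 = Δ_1 - h_1(2M_1 + M_2)/6 = -5/2, c_1 = M_1/2 = 5, d_1 = (M_2 - M_1)/(6h_1) = -3/2. So g'(2) = -5/2.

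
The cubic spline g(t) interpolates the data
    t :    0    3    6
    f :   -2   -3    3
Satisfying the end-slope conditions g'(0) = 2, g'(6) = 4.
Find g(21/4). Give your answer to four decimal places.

Write M_i for g''(x_i). With h_i = 3, 3 and divided differences Δ_i = -1/3, 2, the continuity of g' gives the tridiagonal system
  3·M_0 + 12·M_1 + 3·M_2 = 6(Δ_1 - Δ_0) = 14
Clamped end conditions give two more equations: 2h_0·M_0 + h_0·M_1 = 6(Δ_0 - g'(0)) = -14 and h_1·M_1 + 2h_1·M_2 = 6(g'(6) - Δ_1) = 12.
Solving: M_0 = -19/6, M_1 = 5/3, M_2 = 7/6.
On [3, 6], g(t) = -3 - 1/4·(t - 3) + 5/6·(t - 3)² - 1/36·(t - 3)³.
With (t - 3) = 9/4: g(21/4) = 87/256.

0.3398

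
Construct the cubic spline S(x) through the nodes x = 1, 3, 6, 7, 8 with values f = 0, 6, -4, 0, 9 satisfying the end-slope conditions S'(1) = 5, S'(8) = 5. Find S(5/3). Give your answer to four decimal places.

With m_i denoting the second derivative at x_i, h_i = 2, 3, 1, 1, and Δ_i = (y_(i+1) − y_i)/h_i = 3, -10/3, 4, 9:
  2·m_0 + 10·m_1 + 3·m_2 = 6(Δ_1 - Δ_0) = -38
  3·m_1 + 8·m_2 + 1·m_3 = 6(Δ_2 - Δ_1) = 44
  1·m_2 + 4·m_3 + 1·m_4 = 6(Δ_3 - Δ_2) = 30
Clamped end conditions give two more equations: 2h_0·m_0 + h_0·m_1 = 6(Δ_0 - S'(1)) = -12 and h_3·m_3 + 2h_3·m_4 = 6(S'(8) - Δ_3) = -24.
Solving: m_0 = -23/141, m_1 = -800/141, m_2 = 896/141, m_3 = 1436/141, m_4 = -2410/141.
On [1, 3], S(x) = 0 + 5·(x - 1) - 23/282·(x - 1)² - 259/564·(x - 1)³.
With (x - 1) = 2/3: S(5/3) = 12034/3807.

3.1610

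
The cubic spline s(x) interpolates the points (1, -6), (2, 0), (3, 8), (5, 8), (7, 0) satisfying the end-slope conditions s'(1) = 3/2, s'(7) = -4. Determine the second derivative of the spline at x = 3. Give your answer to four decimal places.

With m_i denoting the second derivative at x_i, h_i = 1, 1, 2, 2, and Δ_i = (y_(i+1) − y_i)/h_i = 6, 8, 0, -4:
  1·m_0 + 4·m_1 + 1·m_2 = 6(Δ_1 - Δ_0) = 12
  1·m_1 + 6·m_2 + 2·m_3 = 6(Δ_2 - Δ_1) = -48
  2·m_2 + 8·m_3 + 2·m_4 = 6(Δ_3 - Δ_2) = -24
Clamped end conditions give two more equations: 2h_0·m_0 + h_0·m_1 = 6(Δ_0 - s'(1)) = 27 and h_3·m_3 + 2h_3·m_4 = 6(s'(7) - Δ_3) = 0.
Solving: m_0 = 151/12, m_1 = 11/6, m_2 = -95/12, m_3 = -7/6, m_4 = 7/12.

-7.9167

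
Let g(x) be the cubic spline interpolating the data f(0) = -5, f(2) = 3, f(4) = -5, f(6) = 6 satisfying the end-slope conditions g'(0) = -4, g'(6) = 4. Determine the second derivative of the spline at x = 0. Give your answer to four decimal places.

18.9667

Put m_i = g'' at the i-th knot. Here h = (2, 2, 2) and Δ = (4, -4, 11/2), so the interior equations h_(i-1)·m_(i-1) + 2(h_(i-1)+h_i)·m_i + h_i·m_(i+1) = 6(Δ_i − Δ_(i-1)) read
  2·m_0 + 8·m_1 + 2·m_2 = 6(Δ_1 - Δ_0) = -48
  2·m_1 + 8·m_2 + 2·m_3 = 6(Δ_2 - Δ_1) = 57
Clamped end conditions give two more equations: 2h_0·m_0 + h_0·m_1 = 6(Δ_0 - g'(0)) = 48 and h_2·m_2 + 2h_2·m_3 = 6(g'(6) - Δ_2) = -9.
Hence m_0 = 569/30, m_1 = -209/15, m_2 = 383/30, m_3 = -259/30.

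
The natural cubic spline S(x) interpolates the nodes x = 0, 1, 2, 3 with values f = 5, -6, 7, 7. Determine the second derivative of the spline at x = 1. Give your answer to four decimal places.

Put M_i = S'' at the i-th knot. Here h = (1, 1, 1) and Δ = (-11, 13, 0), so the interior equations h_(i-1)·M_(i-1) + 2(h_(i-1)+h_i)·M_i + h_i·M_(i+1) = 6(Δ_i − Δ_(i-1)) read
  1·M_0 + 4·M_1 + 1·M_2 = 6(Δ_1 - Δ_0) = 144
  1·M_1 + 4·M_2 + 1·M_3 = 6(Δ_2 - Δ_1) = -78
Natural end conditions: M_0 = M_3 = 0.
Hence M_0 = 0, M_1 = 218/5, M_2 = -152/5, M_3 = 0.

43.6000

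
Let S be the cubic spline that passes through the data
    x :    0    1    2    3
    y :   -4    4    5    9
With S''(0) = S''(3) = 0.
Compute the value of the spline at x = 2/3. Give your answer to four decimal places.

2.0988

Let σ_i = S''(x_i). Step sizes h_i = 1, 1, 1; slopes of the chords Δ_i = (y_(i+1) - y_i)/h_i = 8, 1, 4.
  1·σ_0 + 4·σ_1 + 1·σ_2 = 6(Δ_1 - Δ_0) = -42
  1·σ_1 + 4·σ_2 + 1·σ_3 = 6(Δ_2 - Δ_1) = 18
Natural end conditions: σ_0 = σ_3 = 0.
Solving: σ_0 = 0, σ_1 = -62/5, σ_2 = 38/5, σ_3 = 0.
On [0, 1], S(x) = -4 + 151/15·x + 0·x² - 31/15·x³.
With x = 2/3: S(2/3) = 170/81.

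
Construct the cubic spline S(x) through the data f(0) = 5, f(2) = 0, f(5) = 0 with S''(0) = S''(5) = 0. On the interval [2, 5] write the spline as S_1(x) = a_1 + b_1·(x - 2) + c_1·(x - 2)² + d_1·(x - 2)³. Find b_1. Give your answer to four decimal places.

Write M_i for S''(x_i). With h_i = 2, 3 and divided differences Δ_i = -5/2, 0, the continuity of S' gives the tridiagonal system
  2·M_0 + 10·M_1 + 3·M_2 = 6(Δ_1 - Δ_0) = 15
Natural end conditions: M_0 = M_2 = 0.
Forward elimination and back-substitution give M_0 = 0, M_1 = 3/2, M_2 = 0.
On [2, 5], with S_1(x) = a_1 + b_1·(x - 2) + c_1·(x - 2)² + d_1·(x - 2)³: c_1 = M_1/2 = 3/4, d_1 = (M_2 - M_1)/(6h_1) = -1/12, b_1 = Δ_1 - h_1(2M_1 + M_2)/6 = -3/2.

-1.5000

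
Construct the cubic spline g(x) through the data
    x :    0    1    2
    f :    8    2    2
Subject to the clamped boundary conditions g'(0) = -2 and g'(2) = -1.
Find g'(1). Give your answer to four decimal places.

With M_i denoting the second derivative at x_i, h_i = 1, 1, and Δ_i = (y_(i+1) − y_i)/h_i = -6, 0:
  1·M_0 + 4·M_1 + 1·M_2 = 6(Δ_1 - Δ_0) = 36
Clamped end conditions give two more equations: 2h_0·M_0 + h_0·M_1 = 6(Δ_0 - g'(0)) = -24 and h_1·M_1 + 2h_1·M_2 = 6(g'(2) - Δ_1) = -6.
Solving: M_0 = -41/2, M_1 = 17, M_2 = -23/2.
On [1, 2], g'(x) = b_1 + 2c_1·(x - 1) + 3d_1·(x - 1)² with b_1 = Δ_1 - h_1(2M_1 + M_2)/6 = -15/4, c_1 = M_1/2 = 17/2, d_1 = (M_2 - M_1)/(6h_1) = -19/4. So g'(1) = -15/4.

-3.7500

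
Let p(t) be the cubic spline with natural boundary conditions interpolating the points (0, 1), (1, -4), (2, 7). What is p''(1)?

With M_i denoting the second derivative at x_i, h_i = 1, 1, and Δ_i = (y_(i+1) − y_i)/h_i = -5, 11:
  1·M_0 + 4·M_1 + 1·M_2 = 6(Δ_1 - Δ_0) = 96
Natural end conditions: M_0 = M_2 = 0.
Solving the tridiagonal system: M_0 = 0, M_1 = 24, M_2 = 0.

24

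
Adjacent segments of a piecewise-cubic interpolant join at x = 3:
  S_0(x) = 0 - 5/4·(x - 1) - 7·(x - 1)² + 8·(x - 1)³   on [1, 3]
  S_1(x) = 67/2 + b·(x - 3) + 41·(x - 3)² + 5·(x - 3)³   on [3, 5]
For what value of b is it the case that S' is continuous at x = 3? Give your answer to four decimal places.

S_0'(x) = -5/4 - 14·(x - 1) + 24·(x - 1)², so S_0'(3) = 267/4. On the right, S_1'(3) = b, so b = 267/4.

66.7500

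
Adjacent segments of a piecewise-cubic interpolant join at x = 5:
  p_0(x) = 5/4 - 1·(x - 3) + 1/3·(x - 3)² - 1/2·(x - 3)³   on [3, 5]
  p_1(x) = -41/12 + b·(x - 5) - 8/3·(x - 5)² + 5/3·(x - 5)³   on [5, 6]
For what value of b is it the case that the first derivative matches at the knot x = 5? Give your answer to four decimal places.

-5.6667

p_0'(x) = -1 + 2/3·(x - 3) - 3/2·(x - 3)², so p_0'(5) = -17/3. On the right, p_1'(5) = b, so b = -17/3.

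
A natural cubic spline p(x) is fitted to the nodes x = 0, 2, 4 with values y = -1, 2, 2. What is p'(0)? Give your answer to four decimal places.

1.8750

Let m_i = p''(x_i). Step sizes h_i = 2, 2; slopes of the chords Δ_i = (y_(i+1) - y_i)/h_i = 3/2, 0.
  2·m_0 + 8·m_1 + 2·m_2 = 6(Δ_1 - Δ_0) = -9
Natural end conditions: m_0 = m_2 = 0.
Hence m_0 = 0, m_1 = -9/8, m_2 = 0.
On [0, 2], p'(x) = b_0 + 2c_0·x + 3d_0·x² with b_0 = Δ_0 - h_0(2m_0 + m_1)/6 = 15/8, c_0 = m_0/2 = 0, d_0 = (m_1 - m_0)/(6h_0) = -3/32. So p'(0) = 15/8.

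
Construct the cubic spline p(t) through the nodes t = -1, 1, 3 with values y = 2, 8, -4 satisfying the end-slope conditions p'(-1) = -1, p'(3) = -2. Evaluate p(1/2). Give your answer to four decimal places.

With m_i denoting the second derivative at x_i, h_i = 2, 2, and Δ_i = (y_(i+1) − y_i)/h_i = 3, -6:
  2·m_0 + 8·m_1 + 2·m_2 = 6(Δ_1 - Δ_0) = -54
Clamped end conditions give two more equations: 2h_0·m_0 + h_0·m_1 = 6(Δ_0 - p'(-1)) = 24 and h_1·m_1 + 2h_1·m_2 = 6(p'(3) - Δ_1) = 24.
Solving: m_0 = 25/2, m_1 = -13, m_2 = 25/2.
On [-1, 1], p(t) = 2 - 1·(t + 1) + 25/4·(t + 1)² - 17/8·(t + 1)³.
With (t + 1) = 3/2: p(1/2) = 473/64.

7.3906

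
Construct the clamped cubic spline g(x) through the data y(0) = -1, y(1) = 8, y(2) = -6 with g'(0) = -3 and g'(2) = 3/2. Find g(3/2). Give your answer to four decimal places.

Put M_i = g'' at the i-th knot. Here h = (1, 1) and Δ = (9, -14), so the interior equations h_(i-1)·M_(i-1) + 2(h_(i-1)+h_i)·M_i + h_i·M_(i+1) = 6(Δ_i − Δ_(i-1)) read
  1·M_0 + 4·M_1 + 1·M_2 = 6(Δ_1 - Δ_0) = -138
Clamped end conditions give two more equations: 2h_0·M_0 + h_0·M_1 = 6(Δ_0 - g'(0)) = 72 and h_1·M_1 + 2h_1·M_2 = 6(g'(2) - Δ_1) = 93.
Solving the tridiagonal system: M_0 = 291/4, M_1 = -147/2, M_2 = 333/4.
On [1, 2], g(x) = 8 - 27/8·(x - 1) - 147/4·(x - 1)² + 209/8·(x - 1)³.
With (x - 1) = 1/2: g(3/2) = 25/64.

0.3906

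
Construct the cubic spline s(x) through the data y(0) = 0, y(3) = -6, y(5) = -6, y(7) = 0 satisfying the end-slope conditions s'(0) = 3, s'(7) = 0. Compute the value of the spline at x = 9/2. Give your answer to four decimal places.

-7.0718

Put M_i = s'' at the i-th knot. Here h = (3, 2, 2) and Δ = (-2, 0, 3), so the interior equations h_(i-1)·M_(i-1) + 2(h_(i-1)+h_i)·M_i + h_i·M_(i+1) = 6(Δ_i − Δ_(i-1)) read
  3·M_0 + 10·M_1 + 2·M_2 = 6(Δ_1 - Δ_0) = 12
  2·M_1 + 8·M_2 + 2·M_3 = 6(Δ_2 - Δ_1) = 18
Clamped end conditions give two more equations: 2h_0·M_0 + h_0·M_1 = 6(Δ_0 - s'(0)) = -30 and h_2·M_2 + 2h_2·M_3 = 6(s'(7) - Δ_2) = -18.
Solving the tridiagonal system: M_0 = -230/37, M_1 = 90/37, M_2 = 117/37, M_3 = -225/37.
On [3, 5], s(x) = -6 - 99/37·(x - 3) + 45/37·(x - 3)² + 9/148·(x - 3)³.
With (x - 3) = 3/2: s(9/2) = -8373/1184.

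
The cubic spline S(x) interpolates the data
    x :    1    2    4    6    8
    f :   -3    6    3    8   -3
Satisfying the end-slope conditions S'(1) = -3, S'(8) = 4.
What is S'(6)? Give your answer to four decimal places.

Let m_i = S''(x_i). Step sizes h_i = 1, 2, 2, 2; slopes of the chords Δ_i = (y_(i+1) - y_i)/h_i = 9, -3/2, 5/2, -11/2.
  1·m_0 + 6·m_1 + 2·m_2 = 6(Δ_1 - Δ_0) = -63
  2·m_1 + 8·m_2 + 2·m_3 = 6(Δ_2 - Δ_1) = 24
  2·m_2 + 8·m_3 + 2·m_4 = 6(Δ_3 - Δ_2) = -48
Clamped end conditions give two more equations: 2h_0·m_0 + h_0·m_1 = 6(Δ_0 - S'(1)) = 72 and h_3·m_3 + 2h_3·m_4 = 6(S'(8) - Δ_3) = 57.
Solving the tridiagonal system: m_0 = 4061/86, m_1 = -965/43, m_2 = 2101/172, m_3 = -620/43, m_4 = 3691/172.
On [6, 8], S'(x) = b_3 + 2c_3·(x - 6) + 3d_3·(x - 6)² with b_3 = Δ_3 - h_3(2m_3 + m_4)/6 = -523/172, c_3 = m_3/2 = -310/43, d_3 = (m_4 - m_3)/(6h_3) = 2057/688. So S'(6) = -523/172.

-3.0407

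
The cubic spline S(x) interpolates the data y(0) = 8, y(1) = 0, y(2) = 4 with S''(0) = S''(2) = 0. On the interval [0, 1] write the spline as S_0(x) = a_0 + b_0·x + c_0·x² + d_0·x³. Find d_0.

Write m_i for S''(x_i). With h_i = 1, 1 and divided differences Δ_i = -8, 4, the continuity of S' gives the tridiagonal system
  1·m_0 + 4·m_1 + 1·m_2 = 6(Δ_1 - Δ_0) = 72
Natural end conditions: m_0 = m_2 = 0.
Solving: m_0 = 0, m_1 = 18, m_2 = 0.
On [0, 1], with S_0(x) = a_0 + b_0·x + c_0·x² + d_0·x³: c_0 = m_0/2 = 0, d_0 = (m_1 - m_0)/(6h_0) = 3, b_0 = Δ_0 - h_0(2m_0 + m_1)/6 = -11.

3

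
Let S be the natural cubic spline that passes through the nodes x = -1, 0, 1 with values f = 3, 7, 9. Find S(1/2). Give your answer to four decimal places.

Put σ_i = S'' at the i-th knot. Here h = (1, 1) and Δ = (4, 2), so the interior equations h_(i-1)·σ_(i-1) + 2(h_(i-1)+h_i)·σ_i + h_i·σ_(i+1) = 6(Δ_i − Δ_(i-1)) read
  1·σ_0 + 4·σ_1 + 1·σ_2 = 6(Δ_1 - Δ_0) = -12
Natural end conditions: σ_0 = σ_2 = 0.
Solving: σ_0 = 0, σ_1 = -3, σ_2 = 0.
On [0, 1], S(x) = 7 + 3·x - 3/2·x² + 1/2·x³.
With x = 1/2: S(1/2) = 131/16.

8.1875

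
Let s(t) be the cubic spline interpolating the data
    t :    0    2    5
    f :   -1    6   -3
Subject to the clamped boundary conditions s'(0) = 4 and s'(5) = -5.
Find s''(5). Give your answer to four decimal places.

Put M_i = s'' at the i-th knot. Here h = (2, 3) and Δ = (7/2, -3), so the interior equations h_(i-1)·M_(i-1) + 2(h_(i-1)+h_i)·M_i + h_i·M_(i+1) = 6(Δ_i − Δ_(i-1)) read
  2·M_0 + 10·M_1 + 3·M_2 = 6(Δ_1 - Δ_0) = -39
Clamped end conditions give two more equations: 2h_0·M_0 + h_0·M_1 = 6(Δ_0 - s'(0)) = -3 and h_1·M_1 + 2h_1·M_2 = 6(s'(5) - Δ_1) = -12.
Solving the tridiagonal system: M_0 = 27/20, M_1 = -21/5, M_2 = 1/10.

0.1000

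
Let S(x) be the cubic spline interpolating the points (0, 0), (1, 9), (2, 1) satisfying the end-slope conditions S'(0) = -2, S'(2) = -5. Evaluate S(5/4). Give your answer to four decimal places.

8.3359

Let m_i = S''(x_i). Step sizes h_i = 1, 1; slopes of the chords Δ_i = (y_(i+1) - y_i)/h_i = 9, -8.
  1·m_0 + 4·m_1 + 1·m_2 = 6(Δ_1 - Δ_0) = -102
Clamped end conditions give two more equations: 2h_0·m_0 + h_0·m_1 = 6(Δ_0 - S'(0)) = 66 and h_1·m_1 + 2h_1·m_2 = 6(S'(2) - Δ_1) = 18.
Solving the tridiagonal system: m_0 = 57, m_1 = -48, m_2 = 33.
On [1, 2], S(x) = 9 + 5/2·(x - 1) - 24·(x - 1)² + 27/2·(x - 1)³.
With (x - 1) = 1/4: S(5/4) = 1067/128.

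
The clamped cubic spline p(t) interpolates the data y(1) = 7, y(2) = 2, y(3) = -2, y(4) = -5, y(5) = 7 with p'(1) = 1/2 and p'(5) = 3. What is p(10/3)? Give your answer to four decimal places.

With m_i denoting the second derivative at x_i, h_i = 1, 1, 1, 1, and Δ_i = (y_(i+1) − y_i)/h_i = -5, -4, -3, 12:
  1·m_0 + 4·m_1 + 1·m_2 = 6(Δ_1 - Δ_0) = 6
  1·m_1 + 4·m_2 + 1·m_3 = 6(Δ_2 - Δ_1) = 6
  1·m_2 + 4·m_3 + 1·m_4 = 6(Δ_3 - Δ_2) = 90
Clamped end conditions give two more equations: 2h_0·m_0 + h_0·m_1 = 6(Δ_0 - p'(1)) = -33 and h_3·m_3 + 2h_3·m_4 = 6(p'(5) - Δ_3) = -54.
Forward elimination and back-substitution give m_0 = -169/8, m_1 = 37/4, m_2 = -79/8, m_3 = 145/4, m_4 = -361/8.
On [3, 4], p(t) = -2 - 23/4·(t - 3) - 79/16·(t - 3)² + 123/16·(t - 3)³.
With (t - 3) = 1/3: p(10/3) = -301/72.

-4.1806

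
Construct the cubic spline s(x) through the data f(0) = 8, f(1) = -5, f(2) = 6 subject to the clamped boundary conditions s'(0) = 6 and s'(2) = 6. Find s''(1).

Put σ_i = s'' at the i-th knot. Here h = (1, 1) and Δ = (-13, 11), so the interior equations h_(i-1)·σ_(i-1) + 2(h_(i-1)+h_i)·σ_i + h_i·σ_(i+1) = 6(Δ_i − Δ_(i-1)) read
  1·σ_0 + 4·σ_1 + 1·σ_2 = 6(Δ_1 - Δ_0) = 144
Clamped end conditions give two more equations: 2h_0·σ_0 + h_0·σ_1 = 6(Δ_0 - s'(0)) = -114 and h_1·σ_1 + 2h_1·σ_2 = 6(s'(2) - Δ_1) = -30.
Hence σ_0 = -93, σ_1 = 72, σ_2 = -51.

72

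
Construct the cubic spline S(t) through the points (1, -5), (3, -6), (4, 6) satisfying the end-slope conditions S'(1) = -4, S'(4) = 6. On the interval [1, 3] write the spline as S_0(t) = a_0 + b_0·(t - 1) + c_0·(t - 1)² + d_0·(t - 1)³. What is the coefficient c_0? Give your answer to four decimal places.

-1.9583

Put M_i = S'' at the i-th knot. Here h = (2, 1) and Δ = (-1/2, 12), so the interior equations h_(i-1)·M_(i-1) + 2(h_(i-1)+h_i)·M_i + h_i·M_(i+1) = 6(Δ_i − Δ_(i-1)) read
  2·M_0 + 6·M_1 + 1·M_2 = 6(Δ_1 - Δ_0) = 75
Clamped end conditions give two more equations: 2h_0·M_0 + h_0·M_1 = 6(Δ_0 - S'(1)) = 21 and h_1·M_1 + 2h_1·M_2 = 6(S'(4) - Δ_1) = -36.
Solving the tridiagonal system: M_0 = -47/12, M_1 = 55/3, M_2 = -163/6.
On [1, 3], with S_0(t) = a_0 + b_0·(t - 1) + c_0·(t - 1)² + d_0·(t - 1)³: c_0 = M_0/2 = -47/24, d_0 = (M_1 - M_0)/(6h_0) = 89/48, b_0 = Δ_0 - h_0(2M_0 + M_1)/6 = -4.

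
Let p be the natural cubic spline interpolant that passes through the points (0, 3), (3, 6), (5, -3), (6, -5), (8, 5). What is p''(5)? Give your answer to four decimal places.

With σ_i denoting the second derivative at x_i, h_i = 3, 2, 1, 2, and Δ_i = (y_(i+1) − y_i)/h_i = 1, -9/2, -2, 5:
  3·σ_0 + 10·σ_1 + 2·σ_2 = 6(Δ_1 - Δ_0) = -33
  2·σ_1 + 6·σ_2 + 1·σ_3 = 6(Δ_2 - Δ_1) = 15
  1·σ_2 + 6·σ_3 + 2·σ_4 = 6(Δ_3 - Δ_2) = 42
Natural end conditions: σ_0 = σ_4 = 0.
Hence σ_0 = 0, σ_1 = -1251/326, σ_2 = 438/163, σ_3 = 1068/163, σ_4 = 0.

2.6871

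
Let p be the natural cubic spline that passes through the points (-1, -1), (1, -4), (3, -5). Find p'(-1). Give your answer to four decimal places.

Write σ_i for p''(x_i). With h_i = 2, 2 and divided differences Δ_i = -3/2, -1/2, the continuity of p' gives the tridiagonal system
  2·σ_0 + 8·σ_1 + 2·σ_2 = 6(Δ_1 - Δ_0) = 6
Natural end conditions: σ_0 = σ_2 = 0.
Solving: σ_0 = 0, σ_1 = 3/4, σ_2 = 0.
On [-1, 1], p'(x) = b_0 + 2c_0·(x + 1) + 3d_0·(x + 1)² with b_0 = Δ_0 - h_0(2σ_0 + σ_1)/6 = -7/4, c_0 = σ_0/2 = 0, d_0 = (σ_1 - σ_0)/(6h_0) = 1/16. So p'(-1) = -7/4.

-1.7500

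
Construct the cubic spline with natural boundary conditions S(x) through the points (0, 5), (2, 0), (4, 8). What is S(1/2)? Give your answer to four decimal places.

2.9883

Let m_i = S''(x_i). Step sizes h_i = 2, 2; slopes of the chords Δ_i = (y_(i+1) - y_i)/h_i = -5/2, 4.
  2·m_0 + 8·m_1 + 2·m_2 = 6(Δ_1 - Δ_0) = 39
Natural end conditions: m_0 = m_2 = 0.
Solving: m_0 = 0, m_1 = 39/8, m_2 = 0.
On [0, 2], S(x) = 5 - 33/8·x + 0·x² + 13/32·x³.
With x = 1/2: S(1/2) = 765/256.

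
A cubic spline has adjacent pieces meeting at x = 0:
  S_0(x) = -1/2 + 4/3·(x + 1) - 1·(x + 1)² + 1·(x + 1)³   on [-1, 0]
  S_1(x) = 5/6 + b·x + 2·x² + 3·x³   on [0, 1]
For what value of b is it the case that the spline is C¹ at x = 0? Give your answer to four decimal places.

S_0'(x) = 4/3 - 2·(x + 1) + 3·(x + 1)², so S_0'(0) = 7/3. On the right, S_1'(0) = b, so b = 7/3.

2.3333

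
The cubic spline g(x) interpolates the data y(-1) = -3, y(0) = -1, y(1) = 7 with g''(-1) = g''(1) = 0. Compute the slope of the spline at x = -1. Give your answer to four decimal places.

Put m_i = g'' at the i-th knot. Here h = (1, 1) and Δ = (2, 8), so the interior equations h_(i-1)·m_(i-1) + 2(h_(i-1)+h_i)·m_i + h_i·m_(i+1) = 6(Δ_i − Δ_(i-1)) read
  1·m_0 + 4·m_1 + 1·m_2 = 6(Δ_1 - Δ_0) = 36
Natural end conditions: m_0 = m_2 = 0.
Solving: m_0 = 0, m_1 = 9, m_2 = 0.
On [-1, 0], g'(x) = b_0 + 2c_0·(x + 1) + 3d_0·(x + 1)² with b_0 = Δ_0 - h_0(2m_0 + m_1)/6 = 1/2, c_0 = m_0/2 = 0, d_0 = (m_1 - m_0)/(6h_0) = 3/2. So g'(-1) = 1/2.

0.5000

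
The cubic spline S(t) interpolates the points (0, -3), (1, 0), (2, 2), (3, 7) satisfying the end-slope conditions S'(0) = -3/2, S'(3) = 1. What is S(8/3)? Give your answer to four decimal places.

5.8691

With M_i denoting the second derivative at x_i, h_i = 1, 1, 1, and Δ_i = (y_(i+1) − y_i)/h_i = 3, 2, 5:
  1·M_0 + 4·M_1 + 1·M_2 = 6(Δ_1 - Δ_0) = -6
  1·M_1 + 4·M_2 + 1·M_3 = 6(Δ_2 - Δ_1) = 18
Clamped end conditions give two more equations: 2h_0·M_0 + h_0·M_1 = 6(Δ_0 - S'(0)) = 27 and h_2·M_2 + 2h_2·M_3 = 6(S'(3) - Δ_2) = -24.
Hence M_0 = 268/15, M_1 = -131/15, M_2 = 166/15, M_3 = -263/15.
On [2, 3], S(t) = 2 + 127/30·(t - 2) + 83/15·(t - 2)² - 143/30·(t - 2)³.
With (t - 2) = 2/3: S(8/3) = 2377/405.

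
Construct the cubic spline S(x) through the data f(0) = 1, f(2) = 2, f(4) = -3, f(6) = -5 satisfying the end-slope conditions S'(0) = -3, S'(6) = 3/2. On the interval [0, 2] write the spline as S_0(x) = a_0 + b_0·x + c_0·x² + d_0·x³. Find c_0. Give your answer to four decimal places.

Put M_i = S'' at the i-th knot. Here h = (2, 2, 2) and Δ = (1/2, -5/2, -1), so the interior equations h_(i-1)·M_(i-1) + 2(h_(i-1)+h_i)·M_i + h_i·M_(i+1) = 6(Δ_i − Δ_(i-1)) read
  2·M_0 + 8·M_1 + 2·M_2 = 6(Δ_1 - Δ_0) = -18
  2·M_1 + 8·M_2 + 2·M_3 = 6(Δ_2 - Δ_1) = 9
Clamped end conditions give two more equations: 2h_0·M_0 + h_0·M_1 = 6(Δ_0 - S'(0)) = 21 and h_2·M_2 + 2h_2·M_3 = 6(S'(6) - Δ_2) = 15.
Forward elimination and back-substitution give M_0 = 15/2, M_1 = -9/2, M_2 = 3/2, M_3 = 3.
On [0, 2], with S_0(x) = a_0 + b_0·x + c_0·x² + d_0·x³: c_0 = M_0/2 = 15/4, d_0 = (M_1 - M_0)/(6h_0) = -1, b_0 = Δ_0 - h_0(2M_0 + M_1)/6 = -3.

3.7500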